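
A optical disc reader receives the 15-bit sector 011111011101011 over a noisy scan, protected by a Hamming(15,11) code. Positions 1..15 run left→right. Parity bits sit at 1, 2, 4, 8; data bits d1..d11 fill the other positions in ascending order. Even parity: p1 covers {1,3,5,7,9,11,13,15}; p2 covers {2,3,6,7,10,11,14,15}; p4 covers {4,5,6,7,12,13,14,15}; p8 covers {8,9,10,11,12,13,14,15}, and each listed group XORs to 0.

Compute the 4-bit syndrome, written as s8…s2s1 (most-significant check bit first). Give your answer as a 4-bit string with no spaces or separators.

s1 (pos 1,3,5,7,9,11,13,15): 0⊕1⊕1⊕0⊕1⊕0⊕0⊕1 = 0
s2 (pos 2,3,6,7,10,11,14,15): 1⊕1⊕1⊕0⊕1⊕0⊕1⊕1 = 0
s4 (pos 4,5,6,7,12,13,14,15): 1⊕1⊕1⊕0⊕1⊕0⊕1⊕1 = 0
s8 (pos 8,9,10,11,12,13,14,15): 1⊕1⊕1⊕0⊕1⊕0⊕1⊕1 = 0
Syndrome s8…s1 = 0000 → no error.

0000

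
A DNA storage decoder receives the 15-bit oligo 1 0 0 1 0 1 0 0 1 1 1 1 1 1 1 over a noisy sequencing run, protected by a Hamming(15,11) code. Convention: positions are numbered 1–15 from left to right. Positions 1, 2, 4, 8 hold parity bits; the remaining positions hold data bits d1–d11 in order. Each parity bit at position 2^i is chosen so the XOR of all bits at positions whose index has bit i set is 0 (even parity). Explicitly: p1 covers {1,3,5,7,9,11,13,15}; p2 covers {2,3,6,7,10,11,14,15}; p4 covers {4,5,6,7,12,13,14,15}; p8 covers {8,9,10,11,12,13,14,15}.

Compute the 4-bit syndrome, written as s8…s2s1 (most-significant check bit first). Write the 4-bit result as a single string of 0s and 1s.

s1 (pos 1,3,5,7,9,11,13,15): 1⊕0⊕0⊕0⊕1⊕1⊕1⊕1 = 1
s2 (pos 2,3,6,7,10,11,14,15): 0⊕0⊕1⊕0⊕1⊕1⊕1⊕1 = 1
s4 (pos 4,5,6,7,12,13,14,15): 1⊕0⊕1⊕0⊕1⊕1⊕1⊕1 = 0
s8 (pos 8,9,10,11,12,13,14,15): 0⊕1⊕1⊕1⊕1⊕1⊕1⊕1 = 1
Syndrome s8…s1 = 1011 → error at position 11.

1011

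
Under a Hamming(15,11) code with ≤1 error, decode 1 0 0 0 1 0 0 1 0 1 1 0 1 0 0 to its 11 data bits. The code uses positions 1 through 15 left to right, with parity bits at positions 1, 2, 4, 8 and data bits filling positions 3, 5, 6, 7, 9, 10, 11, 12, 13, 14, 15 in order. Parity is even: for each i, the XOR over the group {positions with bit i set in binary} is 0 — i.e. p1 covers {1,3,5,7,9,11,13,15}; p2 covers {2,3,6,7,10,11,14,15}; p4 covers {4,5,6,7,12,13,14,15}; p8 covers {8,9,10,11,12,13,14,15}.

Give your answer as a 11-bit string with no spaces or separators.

01000110100

s1 (pos 1,3,5,7,9,11,13,15): 1⊕0⊕1⊕0⊕0⊕1⊕1⊕0 = 0
s2 (pos 2,3,6,7,10,11,14,15): 0⊕0⊕0⊕0⊕1⊕1⊕0⊕0 = 0
s4 (pos 4,5,6,7,12,13,14,15): 0⊕1⊕0⊕0⊕0⊕1⊕0⊕0 = 0
s8 (pos 8,9,10,11,12,13,14,15): 1⊕0⊕1⊕1⊕0⊕1⊕0⊕0 = 0
Syndrome s8…s1 = 0000 → no error.
Read data bits from positions 3,5,6,7,9,10,11,12,13,14,15: 01000110100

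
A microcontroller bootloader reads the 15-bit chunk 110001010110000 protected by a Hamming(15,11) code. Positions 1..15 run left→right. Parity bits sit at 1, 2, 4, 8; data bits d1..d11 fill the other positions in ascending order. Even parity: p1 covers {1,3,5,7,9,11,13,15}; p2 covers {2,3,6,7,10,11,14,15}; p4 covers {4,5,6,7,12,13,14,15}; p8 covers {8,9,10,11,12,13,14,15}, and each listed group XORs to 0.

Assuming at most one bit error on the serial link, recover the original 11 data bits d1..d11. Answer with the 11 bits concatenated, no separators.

00100111000

s1 (pos 1,3,5,7,9,11,13,15): 1⊕0⊕0⊕0⊕0⊕1⊕0⊕0 = 0
s2 (pos 2,3,6,7,10,11,14,15): 1⊕0⊕1⊕0⊕1⊕1⊕0⊕0 = 0
s4 (pos 4,5,6,7,12,13,14,15): 0⊕0⊕1⊕0⊕0⊕0⊕0⊕0 = 1
s8 (pos 8,9,10,11,12,13,14,15): 1⊕0⊕1⊕1⊕0⊕0⊕0⊕0 = 1
Syndrome s8…s1 = 1100 → error at position 12.
Flip position 12: 110001010110000 → 110001010111000
Read data bits from positions 3,5,6,7,9,10,11,12,13,14,15: 00100111000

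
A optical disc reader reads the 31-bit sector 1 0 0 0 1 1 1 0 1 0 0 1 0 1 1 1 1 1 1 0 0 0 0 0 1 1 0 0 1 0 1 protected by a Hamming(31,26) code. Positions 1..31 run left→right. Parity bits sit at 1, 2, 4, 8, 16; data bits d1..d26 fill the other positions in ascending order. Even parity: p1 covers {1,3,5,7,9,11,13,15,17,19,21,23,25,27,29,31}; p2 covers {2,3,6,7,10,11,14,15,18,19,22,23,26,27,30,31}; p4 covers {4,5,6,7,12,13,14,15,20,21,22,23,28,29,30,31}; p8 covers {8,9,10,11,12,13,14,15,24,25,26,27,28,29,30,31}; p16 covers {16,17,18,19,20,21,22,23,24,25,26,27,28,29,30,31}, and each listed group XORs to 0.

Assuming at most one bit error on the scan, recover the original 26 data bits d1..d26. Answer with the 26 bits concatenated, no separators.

s1 (pos 1,3,5,7,9,11,13,15,17,19,21,23,25,27,29,31): 1⊕0⊕1⊕1⊕1⊕0⊕0⊕1⊕1⊕1⊕0⊕0⊕1⊕0⊕1⊕1 = 0
s2 (pos 2,3,6,7,10,11,14,15,18,19,22,23,26,27,30,31): 0⊕0⊕1⊕1⊕0⊕0⊕1⊕1⊕1⊕1⊕0⊕0⊕1⊕0⊕0⊕1 = 0
s4 (pos 4,5,6,7,12,13,14,15,20,21,22,23,28,29,30,31): 0⊕1⊕1⊕1⊕1⊕0⊕1⊕1⊕0⊕0⊕0⊕0⊕0⊕1⊕0⊕1 = 0
s8 (pos 8,9,10,11,12,13,14,15,24,25,26,27,28,29,30,31): 0⊕1⊕0⊕0⊕1⊕0⊕1⊕1⊕0⊕1⊕1⊕0⊕0⊕1⊕0⊕1 = 0
s16 (pos 16,17,18,19,20,21,22,23,24,25,26,27,28,29,30,31): 1⊕1⊕1⊕1⊕0⊕0⊕0⊕0⊕0⊕1⊕1⊕0⊕0⊕1⊕0⊕1 = 0
Syndrome s16…s1 = 00000 → no error.
Read data bits from positions 3,5,6,7,9,10,11,12,13,14,15,17,18,19,20,21,22,23,24,25,26,27,28,29,30,31: 01111001011111000001100101

01111001011111000001100101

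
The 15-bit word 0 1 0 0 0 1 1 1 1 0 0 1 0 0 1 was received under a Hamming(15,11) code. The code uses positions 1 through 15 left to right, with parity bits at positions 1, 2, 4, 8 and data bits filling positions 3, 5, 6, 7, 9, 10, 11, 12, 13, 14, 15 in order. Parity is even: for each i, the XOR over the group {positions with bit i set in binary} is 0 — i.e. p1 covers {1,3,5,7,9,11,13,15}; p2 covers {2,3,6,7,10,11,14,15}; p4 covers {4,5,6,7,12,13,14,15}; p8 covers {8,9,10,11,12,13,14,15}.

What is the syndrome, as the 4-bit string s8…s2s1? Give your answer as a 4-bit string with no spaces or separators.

0001

s1 (pos 1,3,5,7,9,11,13,15): 0⊕0⊕0⊕1⊕1⊕0⊕0⊕1 = 1
s2 (pos 2,3,6,7,10,11,14,15): 1⊕0⊕1⊕1⊕0⊕0⊕0⊕1 = 0
s4 (pos 4,5,6,7,12,13,14,15): 0⊕0⊕1⊕1⊕1⊕0⊕0⊕1 = 0
s8 (pos 8,9,10,11,12,13,14,15): 1⊕1⊕0⊕0⊕1⊕0⊕0⊕1 = 0
Syndrome s8…s1 = 0001 → error at position 1.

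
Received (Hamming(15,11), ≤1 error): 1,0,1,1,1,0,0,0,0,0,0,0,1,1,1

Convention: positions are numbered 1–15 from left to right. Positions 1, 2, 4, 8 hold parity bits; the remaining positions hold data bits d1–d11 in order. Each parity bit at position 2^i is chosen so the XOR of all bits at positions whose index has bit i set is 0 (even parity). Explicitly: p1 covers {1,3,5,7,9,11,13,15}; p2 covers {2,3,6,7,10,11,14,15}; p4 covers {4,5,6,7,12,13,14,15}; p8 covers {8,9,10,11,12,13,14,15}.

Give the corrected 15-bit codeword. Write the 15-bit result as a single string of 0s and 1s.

s1 (pos 1,3,5,7,9,11,13,15): 1⊕1⊕1⊕0⊕0⊕0⊕1⊕1 = 1
s2 (pos 2,3,6,7,10,11,14,15): 0⊕1⊕0⊕0⊕0⊕0⊕1⊕1 = 1
s4 (pos 4,5,6,7,12,13,14,15): 1⊕1⊕0⊕0⊕0⊕1⊕1⊕1 = 1
s8 (pos 8,9,10,11,12,13,14,15): 0⊕0⊕0⊕0⊕0⊕1⊕1⊕1 = 1
Syndrome s8…s1 = 1111 → error at position 15.
Flip position 15: 101110000000111 → 101110000000110

101110000000110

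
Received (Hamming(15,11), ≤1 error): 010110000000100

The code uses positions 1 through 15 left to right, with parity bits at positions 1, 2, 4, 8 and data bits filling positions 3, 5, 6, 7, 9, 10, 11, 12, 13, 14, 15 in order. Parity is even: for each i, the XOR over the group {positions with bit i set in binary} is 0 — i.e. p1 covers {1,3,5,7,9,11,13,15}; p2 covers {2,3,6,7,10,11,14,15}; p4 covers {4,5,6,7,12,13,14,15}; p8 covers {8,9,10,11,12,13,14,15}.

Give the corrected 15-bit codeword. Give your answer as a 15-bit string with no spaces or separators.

s1 (pos 1,3,5,7,9,11,13,15): 0⊕0⊕1⊕0⊕0⊕0⊕1⊕0 = 0
s2 (pos 2,3,6,7,10,11,14,15): 1⊕0⊕0⊕0⊕0⊕0⊕0⊕0 = 1
s4 (pos 4,5,6,7,12,13,14,15): 1⊕1⊕0⊕0⊕0⊕1⊕0⊕0 = 1
s8 (pos 8,9,10,11,12,13,14,15): 0⊕0⊕0⊕0⊕0⊕1⊕0⊕0 = 1
Syndrome s8…s1 = 1110 → error at position 14.
Flip position 14: 010110000000100 → 010110000000110

010110000000110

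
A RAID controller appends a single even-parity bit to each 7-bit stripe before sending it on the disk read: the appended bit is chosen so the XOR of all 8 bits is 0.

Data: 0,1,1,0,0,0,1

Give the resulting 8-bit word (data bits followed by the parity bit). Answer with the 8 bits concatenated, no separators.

XOR of the 7 data bits: 0⊕1⊕1⊕0⊕0⊕0⊕1 = 1
Parity bit = 1 (so all 8 bits XOR to 0).

01100011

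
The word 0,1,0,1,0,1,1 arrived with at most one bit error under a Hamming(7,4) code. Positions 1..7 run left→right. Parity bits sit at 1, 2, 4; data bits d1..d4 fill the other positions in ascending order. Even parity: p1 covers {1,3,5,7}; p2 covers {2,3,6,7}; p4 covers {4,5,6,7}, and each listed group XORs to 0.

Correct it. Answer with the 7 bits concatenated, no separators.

s1 (pos 1,3,5,7): 0⊕0⊕0⊕1 = 1
s2 (pos 2,3,6,7): 1⊕0⊕1⊕1 = 1
s4 (pos 4,5,6,7): 1⊕0⊕1⊕1 = 1
Syndrome s4…s1 = 111 → error at position 7.
Flip position 7: 0101011 → 0101010

0101010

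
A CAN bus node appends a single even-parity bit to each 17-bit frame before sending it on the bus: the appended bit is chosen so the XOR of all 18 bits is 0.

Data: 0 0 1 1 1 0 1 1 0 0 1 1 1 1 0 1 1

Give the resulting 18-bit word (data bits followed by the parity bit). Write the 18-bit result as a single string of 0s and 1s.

001110110011110111

XOR of the 17 data bits: 0⊕0⊕1⊕1⊕1⊕0⊕1⊕1⊕0⊕0⊕1⊕1⊕1⊕1⊕0⊕1⊕1 = 1
Parity bit = 1 (so all 18 bits XOR to 0).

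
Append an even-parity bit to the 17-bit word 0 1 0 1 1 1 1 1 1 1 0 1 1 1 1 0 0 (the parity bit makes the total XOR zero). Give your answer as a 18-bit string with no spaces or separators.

010111111101111000

XOR of the 17 data bits: 0⊕1⊕0⊕1⊕1⊕1⊕1⊕1⊕1⊕1⊕0⊕1⊕1⊕1⊕1⊕0⊕0 = 0
Parity bit = 0 (so all 18 bits XOR to 0).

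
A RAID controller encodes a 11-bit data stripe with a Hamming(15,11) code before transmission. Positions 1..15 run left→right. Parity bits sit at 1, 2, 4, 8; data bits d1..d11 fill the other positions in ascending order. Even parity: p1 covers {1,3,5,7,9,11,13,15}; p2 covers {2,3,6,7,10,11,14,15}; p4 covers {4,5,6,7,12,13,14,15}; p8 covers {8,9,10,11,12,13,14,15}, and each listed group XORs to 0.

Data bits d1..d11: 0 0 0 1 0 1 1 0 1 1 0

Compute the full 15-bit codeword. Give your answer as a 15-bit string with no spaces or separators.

100100100110110

Place data at non-parity positions: p1 p2 0 p4 0 0 1 p8 0 1 1 0 1 1 0
p1 (pos 1,3,5,7,9,11,13,15): XOR of data positions = 0⊕0⊕1⊕0⊕1⊕1⊕0 = 1
p2 (pos 2,3,6,7,10,11,14,15): XOR of data positions = 0⊕0⊕1⊕1⊕1⊕1⊕0 = 0
p4 (pos 4,5,6,7,12,13,14,15): XOR of data positions = 0⊕0⊕1⊕0⊕1⊕1⊕0 = 1
p8 (pos 8,9,10,11,12,13,14,15): XOR of data positions = 0⊕1⊕1⊕0⊕1⊕1⊕0 = 0
Codeword: 100100100110110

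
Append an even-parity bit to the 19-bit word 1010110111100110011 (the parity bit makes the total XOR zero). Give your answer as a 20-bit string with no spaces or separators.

10101101111001100110

XOR of the 19 data bits: 1⊕0⊕1⊕0⊕1⊕1⊕0⊕1⊕1⊕1⊕1⊕0⊕0⊕1⊕1⊕0⊕0⊕1⊕1 = 0
Parity bit = 0 (so all 20 bits XOR to 0).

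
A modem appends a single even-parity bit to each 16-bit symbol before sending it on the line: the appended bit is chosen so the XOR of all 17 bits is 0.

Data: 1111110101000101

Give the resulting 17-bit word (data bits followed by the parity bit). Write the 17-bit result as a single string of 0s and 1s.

11111101010001010

XOR of the 16 data bits: 1⊕1⊕1⊕1⊕1⊕1⊕0⊕1⊕0⊕1⊕0⊕0⊕0⊕1⊕0⊕1 = 0
Parity bit = 0 (so all 17 bits XOR to 0).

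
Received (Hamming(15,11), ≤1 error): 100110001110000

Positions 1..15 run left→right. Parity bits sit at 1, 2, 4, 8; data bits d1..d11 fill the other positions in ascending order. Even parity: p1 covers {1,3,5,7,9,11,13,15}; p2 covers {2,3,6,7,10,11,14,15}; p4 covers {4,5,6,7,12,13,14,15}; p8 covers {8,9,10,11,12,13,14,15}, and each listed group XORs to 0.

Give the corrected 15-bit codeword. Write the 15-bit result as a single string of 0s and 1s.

s1 (pos 1,3,5,7,9,11,13,15): 1⊕0⊕1⊕0⊕1⊕1⊕0⊕0 = 0
s2 (pos 2,3,6,7,10,11,14,15): 0⊕0⊕0⊕0⊕1⊕1⊕0⊕0 = 0
s4 (pos 4,5,6,7,12,13,14,15): 1⊕1⊕0⊕0⊕0⊕0⊕0⊕0 = 0
s8 (pos 8,9,10,11,12,13,14,15): 0⊕1⊕1⊕1⊕0⊕0⊕0⊕0 = 1
Syndrome s8…s1 = 1000 → error at position 8.
Flip position 8: 100110001110000 → 100110011110000

100110011110000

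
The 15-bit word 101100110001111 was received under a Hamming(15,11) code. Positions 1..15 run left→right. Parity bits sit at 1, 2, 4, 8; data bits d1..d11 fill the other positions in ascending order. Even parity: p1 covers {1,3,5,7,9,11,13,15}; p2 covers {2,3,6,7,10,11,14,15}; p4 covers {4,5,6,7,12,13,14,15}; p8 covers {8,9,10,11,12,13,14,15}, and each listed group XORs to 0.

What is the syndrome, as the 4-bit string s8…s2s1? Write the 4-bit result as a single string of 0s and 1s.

1001

s1 (pos 1,3,5,7,9,11,13,15): 1⊕1⊕0⊕1⊕0⊕0⊕1⊕1 = 1
s2 (pos 2,3,6,7,10,11,14,15): 0⊕1⊕0⊕1⊕0⊕0⊕1⊕1 = 0
s4 (pos 4,5,6,7,12,13,14,15): 1⊕0⊕0⊕1⊕1⊕1⊕1⊕1 = 0
s8 (pos 8,9,10,11,12,13,14,15): 1⊕0⊕0⊕0⊕1⊕1⊕1⊕1 = 1
Syndrome s8…s1 = 1001 → error at position 9.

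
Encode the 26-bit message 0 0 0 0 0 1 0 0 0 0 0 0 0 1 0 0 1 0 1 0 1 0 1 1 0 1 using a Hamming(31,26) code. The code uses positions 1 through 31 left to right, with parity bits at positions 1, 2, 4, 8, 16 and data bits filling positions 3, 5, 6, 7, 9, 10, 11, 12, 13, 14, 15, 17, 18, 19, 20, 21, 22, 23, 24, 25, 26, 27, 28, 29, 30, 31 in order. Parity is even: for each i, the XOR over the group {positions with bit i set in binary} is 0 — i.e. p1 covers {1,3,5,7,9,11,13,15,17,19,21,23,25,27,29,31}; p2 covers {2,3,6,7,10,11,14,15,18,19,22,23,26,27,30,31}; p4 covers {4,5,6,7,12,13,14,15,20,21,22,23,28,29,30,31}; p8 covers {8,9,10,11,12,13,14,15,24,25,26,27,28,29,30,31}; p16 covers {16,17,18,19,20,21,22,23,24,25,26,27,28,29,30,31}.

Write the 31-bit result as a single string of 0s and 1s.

Place data at non-parity positions: p1 p2 0 p4 0 0 0 p8 0 1 0 0 0 0 0 p16 0 0 1 0 0 1 0 1 0 1 0 1 1 0 1
p1 (pos 1,3,5,7,9,11,13,15,17,19,21,23,25,27,29,31): XOR of data positions = 0⊕0⊕0⊕0⊕0⊕0⊕0⊕0⊕1⊕0⊕0⊕0⊕0⊕1⊕1 = 1
p2 (pos 2,3,6,7,10,11,14,15,18,19,22,23,26,27,30,31): XOR of data positions = 0⊕0⊕0⊕1⊕0⊕0⊕0⊕0⊕1⊕1⊕0⊕1⊕0⊕0⊕1 = 1
p4 (pos 4,5,6,7,12,13,14,15,20,21,22,23,28,29,30,31): XOR of data positions = 0⊕0⊕0⊕0⊕0⊕0⊕0⊕0⊕0⊕1⊕0⊕1⊕1⊕0⊕1 = 0
p8 (pos 8,9,10,11,12,13,14,15,24,25,26,27,28,29,30,31): XOR of data positions = 0⊕1⊕0⊕0⊕0⊕0⊕0⊕1⊕0⊕1⊕0⊕1⊕1⊕0⊕1 = 0
p16 (pos 16,17,18,19,20,21,22,23,24,25,26,27,28,29,30,31): XOR of data positions = 0⊕0⊕1⊕0⊕0⊕1⊕0⊕1⊕0⊕1⊕0⊕1⊕1⊕0⊕1 = 1
Codeword: 1100000001000001001001010101101

1100000001000001001001010101101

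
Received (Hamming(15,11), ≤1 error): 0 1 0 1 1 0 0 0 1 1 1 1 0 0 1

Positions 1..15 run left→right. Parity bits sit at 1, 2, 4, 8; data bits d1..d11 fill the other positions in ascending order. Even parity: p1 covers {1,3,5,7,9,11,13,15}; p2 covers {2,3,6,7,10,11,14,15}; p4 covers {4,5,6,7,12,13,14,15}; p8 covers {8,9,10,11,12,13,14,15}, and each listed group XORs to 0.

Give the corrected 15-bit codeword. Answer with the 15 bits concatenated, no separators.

s1 (pos 1,3,5,7,9,11,13,15): 0⊕0⊕1⊕0⊕1⊕1⊕0⊕1 = 0
s2 (pos 2,3,6,7,10,11,14,15): 1⊕0⊕0⊕0⊕1⊕1⊕0⊕1 = 0
s4 (pos 4,5,6,7,12,13,14,15): 1⊕1⊕0⊕0⊕1⊕0⊕0⊕1 = 0
s8 (pos 8,9,10,11,12,13,14,15): 0⊕1⊕1⊕1⊕1⊕0⊕0⊕1 = 1
Syndrome s8…s1 = 1000 → error at position 8.
Flip position 8: 010110001111001 → 010110011111001

010110011111001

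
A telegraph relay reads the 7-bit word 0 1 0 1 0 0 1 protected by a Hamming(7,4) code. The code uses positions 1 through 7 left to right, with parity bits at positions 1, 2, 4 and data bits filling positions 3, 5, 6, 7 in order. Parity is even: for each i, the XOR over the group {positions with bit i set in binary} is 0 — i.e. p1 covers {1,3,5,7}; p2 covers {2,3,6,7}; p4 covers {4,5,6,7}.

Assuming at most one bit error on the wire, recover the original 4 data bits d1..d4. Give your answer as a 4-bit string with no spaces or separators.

0001

s1 (pos 1,3,5,7): 0⊕0⊕0⊕1 = 1
s2 (pos 2,3,6,7): 1⊕0⊕0⊕1 = 0
s4 (pos 4,5,6,7): 1⊕0⊕0⊕1 = 0
Syndrome s4…s1 = 001 → error at position 1.
Flip position 1: 0101001 → 1101001
Read data bits from positions 3,5,6,7: 0001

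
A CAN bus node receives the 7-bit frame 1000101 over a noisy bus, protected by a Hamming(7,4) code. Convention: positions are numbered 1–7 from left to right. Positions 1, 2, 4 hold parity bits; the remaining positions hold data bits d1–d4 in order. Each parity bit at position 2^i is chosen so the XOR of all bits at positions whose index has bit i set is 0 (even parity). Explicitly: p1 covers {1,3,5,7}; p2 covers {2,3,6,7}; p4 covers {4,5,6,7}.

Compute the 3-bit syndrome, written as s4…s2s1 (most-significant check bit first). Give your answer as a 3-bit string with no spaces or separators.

s1 (pos 1,3,5,7): 1⊕0⊕1⊕1 = 1
s2 (pos 2,3,6,7): 0⊕0⊕0⊕1 = 1
s4 (pos 4,5,6,7): 0⊕1⊕0⊕1 = 0
Syndrome s4…s1 = 011 → error at position 3.

011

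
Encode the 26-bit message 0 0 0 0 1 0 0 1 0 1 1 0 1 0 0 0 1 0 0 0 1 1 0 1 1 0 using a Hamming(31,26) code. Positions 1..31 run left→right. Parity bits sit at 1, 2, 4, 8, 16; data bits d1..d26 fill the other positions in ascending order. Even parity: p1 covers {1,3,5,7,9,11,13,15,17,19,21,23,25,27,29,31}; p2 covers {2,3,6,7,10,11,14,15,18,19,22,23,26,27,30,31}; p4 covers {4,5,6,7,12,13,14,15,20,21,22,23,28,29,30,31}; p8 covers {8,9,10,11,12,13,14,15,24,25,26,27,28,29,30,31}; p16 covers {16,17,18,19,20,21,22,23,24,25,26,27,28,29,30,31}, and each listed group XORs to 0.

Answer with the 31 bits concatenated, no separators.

Place data at non-parity positions: p1 p2 0 p4 0 0 0 p8 1 0 0 1 0 1 1 p16 0 1 0 0 0 1 0 0 0 1 1 0 1 1 0
p1 (pos 1,3,5,7,9,11,13,15,17,19,21,23,25,27,29,31): XOR of data positions = 0⊕0⊕0⊕1⊕0⊕0⊕1⊕0⊕0⊕0⊕0⊕0⊕1⊕1⊕0 = 0
p2 (pos 2,3,6,7,10,11,14,15,18,19,22,23,26,27,30,31): XOR of data positions = 0⊕0⊕0⊕0⊕0⊕1⊕1⊕1⊕0⊕1⊕0⊕1⊕1⊕1⊕0 = 1
p4 (pos 4,5,6,7,12,13,14,15,20,21,22,23,28,29,30,31): XOR of data positions = 0⊕0⊕0⊕1⊕0⊕1⊕1⊕0⊕0⊕1⊕0⊕0⊕1⊕1⊕0 = 0
p8 (pos 8,9,10,11,12,13,14,15,24,25,26,27,28,29,30,31): XOR of data positions = 1⊕0⊕0⊕1⊕0⊕1⊕1⊕0⊕0⊕1⊕1⊕0⊕1⊕1⊕0 = 0
p16 (pos 16,17,18,19,20,21,22,23,24,25,26,27,28,29,30,31): XOR of data positions = 0⊕1⊕0⊕0⊕0⊕1⊕0⊕0⊕0⊕1⊕1⊕0⊕1⊕1⊕0 = 0
Codeword: 0100000010010110010001000110110

0100000010010110010001000110110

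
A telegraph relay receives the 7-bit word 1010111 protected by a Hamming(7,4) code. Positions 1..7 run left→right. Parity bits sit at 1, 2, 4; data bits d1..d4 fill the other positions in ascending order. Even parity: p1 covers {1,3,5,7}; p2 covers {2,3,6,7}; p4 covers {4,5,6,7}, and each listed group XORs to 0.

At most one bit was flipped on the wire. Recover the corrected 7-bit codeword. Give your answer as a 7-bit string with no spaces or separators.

1010101

s1 (pos 1,3,5,7): 1⊕1⊕1⊕1 = 0
s2 (pos 2,3,6,7): 0⊕1⊕1⊕1 = 1
s4 (pos 4,5,6,7): 0⊕1⊕1⊕1 = 1
Syndrome s4…s1 = 110 → error at position 6.
Flip position 6: 1010111 → 1010101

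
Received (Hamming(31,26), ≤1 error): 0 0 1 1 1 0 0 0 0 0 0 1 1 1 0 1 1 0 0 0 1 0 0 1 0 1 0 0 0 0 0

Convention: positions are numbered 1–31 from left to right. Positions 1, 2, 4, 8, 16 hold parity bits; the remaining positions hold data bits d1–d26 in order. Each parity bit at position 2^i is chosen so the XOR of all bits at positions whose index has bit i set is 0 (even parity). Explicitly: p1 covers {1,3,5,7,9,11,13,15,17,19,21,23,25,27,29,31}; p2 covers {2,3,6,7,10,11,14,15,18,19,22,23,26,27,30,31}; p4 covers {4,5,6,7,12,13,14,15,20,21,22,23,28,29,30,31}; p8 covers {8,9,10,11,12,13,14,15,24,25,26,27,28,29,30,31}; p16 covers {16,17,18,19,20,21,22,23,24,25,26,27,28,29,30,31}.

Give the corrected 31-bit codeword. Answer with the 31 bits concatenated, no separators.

0011100000011101100010010110000

s1 (pos 1,3,5,7,9,11,13,15,17,19,21,23,25,27,29,31): 0⊕1⊕1⊕0⊕0⊕0⊕1⊕0⊕1⊕0⊕1⊕0⊕0⊕0⊕0⊕0 = 1
s2 (pos 2,3,6,7,10,11,14,15,18,19,22,23,26,27,30,31): 0⊕1⊕0⊕0⊕0⊕0⊕1⊕0⊕0⊕0⊕0⊕0⊕1⊕0⊕0⊕0 = 1
s4 (pos 4,5,6,7,12,13,14,15,20,21,22,23,28,29,30,31): 1⊕1⊕0⊕0⊕1⊕1⊕1⊕0⊕0⊕1⊕0⊕0⊕0⊕0⊕0⊕0 = 0
s8 (pos 8,9,10,11,12,13,14,15,24,25,26,27,28,29,30,31): 0⊕0⊕0⊕0⊕1⊕1⊕1⊕0⊕1⊕0⊕1⊕0⊕0⊕0⊕0⊕0 = 1
s16 (pos 16,17,18,19,20,21,22,23,24,25,26,27,28,29,30,31): 1⊕1⊕0⊕0⊕0⊕1⊕0⊕0⊕1⊕0⊕1⊕0⊕0⊕0⊕0⊕0 = 1
Syndrome s16…s1 = 11011 → error at position 27.
Flip position 27: 0011100000011101100010010100000 → 0011100000011101100010010110000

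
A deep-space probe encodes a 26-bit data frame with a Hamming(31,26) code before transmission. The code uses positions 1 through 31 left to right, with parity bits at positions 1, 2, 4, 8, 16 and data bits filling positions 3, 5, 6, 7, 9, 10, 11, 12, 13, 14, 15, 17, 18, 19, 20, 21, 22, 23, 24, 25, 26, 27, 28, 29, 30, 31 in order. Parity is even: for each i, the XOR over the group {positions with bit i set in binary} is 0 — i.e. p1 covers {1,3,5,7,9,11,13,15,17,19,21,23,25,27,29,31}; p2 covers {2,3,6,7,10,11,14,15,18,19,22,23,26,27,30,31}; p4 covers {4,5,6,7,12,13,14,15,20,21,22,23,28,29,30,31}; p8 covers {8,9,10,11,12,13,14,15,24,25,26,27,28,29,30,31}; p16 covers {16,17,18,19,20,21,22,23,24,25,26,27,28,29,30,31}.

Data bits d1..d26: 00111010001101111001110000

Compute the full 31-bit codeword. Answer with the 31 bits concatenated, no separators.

1000011010100010101111001110000

Place data at non-parity positions: p1 p2 0 p4 0 1 1 p8 1 0 1 0 0 0 1 p16 1 0 1 1 1 1 0 0 1 1 1 0 0 0 0
p1 (pos 1,3,5,7,9,11,13,15,17,19,21,23,25,27,29,31): XOR of data positions = 0⊕0⊕1⊕1⊕1⊕0⊕1⊕1⊕1⊕1⊕0⊕1⊕1⊕0⊕0 = 1
p2 (pos 2,3,6,7,10,11,14,15,18,19,22,23,26,27,30,31): XOR of data positions = 0⊕1⊕1⊕0⊕1⊕0⊕1⊕0⊕1⊕1⊕0⊕1⊕1⊕0⊕0 = 0
p4 (pos 4,5,6,7,12,13,14,15,20,21,22,23,28,29,30,31): XOR of data positions = 0⊕1⊕1⊕0⊕0⊕0⊕1⊕1⊕1⊕1⊕0⊕0⊕0⊕0⊕0 = 0
p8 (pos 8,9,10,11,12,13,14,15,24,25,26,27,28,29,30,31): XOR of data positions = 1⊕0⊕1⊕0⊕0⊕0⊕1⊕0⊕1⊕1⊕1⊕0⊕0⊕0⊕0 = 0
p16 (pos 16,17,18,19,20,21,22,23,24,25,26,27,28,29,30,31): XOR of data positions = 1⊕0⊕1⊕1⊕1⊕1⊕0⊕0⊕1⊕1⊕1⊕0⊕0⊕0⊕0 = 0
Codeword: 1000011010100010101111001110000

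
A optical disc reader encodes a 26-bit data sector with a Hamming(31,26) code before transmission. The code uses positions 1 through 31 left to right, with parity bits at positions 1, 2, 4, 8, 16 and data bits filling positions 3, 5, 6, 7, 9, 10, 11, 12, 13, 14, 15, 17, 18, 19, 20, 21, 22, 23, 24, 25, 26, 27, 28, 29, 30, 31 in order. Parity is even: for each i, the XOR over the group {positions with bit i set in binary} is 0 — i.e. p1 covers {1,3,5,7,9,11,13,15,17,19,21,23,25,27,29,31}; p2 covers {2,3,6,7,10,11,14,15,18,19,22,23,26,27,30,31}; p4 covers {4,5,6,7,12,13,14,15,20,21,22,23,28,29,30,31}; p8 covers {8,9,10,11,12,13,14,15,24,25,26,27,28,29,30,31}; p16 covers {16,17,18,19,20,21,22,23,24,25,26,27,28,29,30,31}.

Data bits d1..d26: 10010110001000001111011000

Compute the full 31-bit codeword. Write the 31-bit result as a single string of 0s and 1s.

Place data at non-parity positions: p1 p2 1 p4 0 0 1 p8 0 1 1 0 0 0 1 p16 0 0 0 0 0 1 1 1 1 0 1 1 0 0 0
p1 (pos 1,3,5,7,9,11,13,15,17,19,21,23,25,27,29,31): XOR of data positions = 1⊕0⊕1⊕0⊕1⊕0⊕1⊕0⊕0⊕0⊕1⊕1⊕1⊕0⊕0 = 1
p2 (pos 2,3,6,7,10,11,14,15,18,19,22,23,26,27,30,31): XOR of data positions = 1⊕0⊕1⊕1⊕1⊕0⊕1⊕0⊕0⊕1⊕1⊕0⊕1⊕0⊕0 = 0
p4 (pos 4,5,6,7,12,13,14,15,20,21,22,23,28,29,30,31): XOR of data positions = 0⊕0⊕1⊕0⊕0⊕0⊕1⊕0⊕0⊕1⊕1⊕1⊕0⊕0⊕0 = 1
p8 (pos 8,9,10,11,12,13,14,15,24,25,26,27,28,29,30,31): XOR of data positions = 0⊕1⊕1⊕0⊕0⊕0⊕1⊕1⊕1⊕0⊕1⊕1⊕0⊕0⊕0 = 1
p16 (pos 16,17,18,19,20,21,22,23,24,25,26,27,28,29,30,31): XOR of data positions = 0⊕0⊕0⊕0⊕0⊕1⊕1⊕1⊕1⊕0⊕1⊕1⊕0⊕0⊕0 = 0
Codeword: 1011001101100010000001111011000

1011001101100010000001111011000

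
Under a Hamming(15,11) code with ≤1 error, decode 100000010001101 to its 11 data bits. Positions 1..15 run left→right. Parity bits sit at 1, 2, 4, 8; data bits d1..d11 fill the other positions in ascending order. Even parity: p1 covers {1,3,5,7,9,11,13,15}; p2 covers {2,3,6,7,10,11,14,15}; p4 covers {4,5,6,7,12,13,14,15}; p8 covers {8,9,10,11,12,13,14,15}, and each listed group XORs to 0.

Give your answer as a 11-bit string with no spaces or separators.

00010001101

s1 (pos 1,3,5,7,9,11,13,15): 1⊕0⊕0⊕0⊕0⊕0⊕1⊕1 = 1
s2 (pos 2,3,6,7,10,11,14,15): 0⊕0⊕0⊕0⊕0⊕0⊕0⊕1 = 1
s4 (pos 4,5,6,7,12,13,14,15): 0⊕0⊕0⊕0⊕1⊕1⊕0⊕1 = 1
s8 (pos 8,9,10,11,12,13,14,15): 1⊕0⊕0⊕0⊕1⊕1⊕0⊕1 = 0
Syndrome s8…s1 = 0111 → error at position 7.
Flip position 7: 100000010001101 → 100000110001101
Read data bits from positions 3,5,6,7,9,10,11,12,13,14,15: 00010001101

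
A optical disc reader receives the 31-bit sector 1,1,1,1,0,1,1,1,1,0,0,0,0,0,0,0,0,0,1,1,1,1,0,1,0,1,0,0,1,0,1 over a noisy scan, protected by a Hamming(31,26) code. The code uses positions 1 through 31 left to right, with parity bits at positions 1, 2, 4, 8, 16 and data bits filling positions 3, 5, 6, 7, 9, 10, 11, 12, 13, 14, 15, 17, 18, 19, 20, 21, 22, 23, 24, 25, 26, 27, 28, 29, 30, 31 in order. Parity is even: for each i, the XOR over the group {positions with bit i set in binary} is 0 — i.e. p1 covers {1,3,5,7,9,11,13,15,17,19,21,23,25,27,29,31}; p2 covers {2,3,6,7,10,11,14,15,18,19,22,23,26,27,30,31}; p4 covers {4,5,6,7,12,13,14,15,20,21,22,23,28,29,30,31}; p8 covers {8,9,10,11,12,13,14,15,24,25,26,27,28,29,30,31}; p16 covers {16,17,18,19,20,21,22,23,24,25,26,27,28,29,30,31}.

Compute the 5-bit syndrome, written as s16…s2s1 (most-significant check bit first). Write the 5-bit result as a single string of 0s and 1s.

00000

s1 (pos 1,3,5,7,9,11,13,15,17,19,21,23,25,27,29,31): 1⊕1⊕0⊕1⊕1⊕0⊕0⊕0⊕0⊕1⊕1⊕0⊕0⊕0⊕1⊕1 = 0
s2 (pos 2,3,6,7,10,11,14,15,18,19,22,23,26,27,30,31): 1⊕1⊕1⊕1⊕0⊕0⊕0⊕0⊕0⊕1⊕1⊕0⊕1⊕0⊕0⊕1 = 0
s4 (pos 4,5,6,7,12,13,14,15,20,21,22,23,28,29,30,31): 1⊕0⊕1⊕1⊕0⊕0⊕0⊕0⊕1⊕1⊕1⊕0⊕0⊕1⊕0⊕1 = 0
s8 (pos 8,9,10,11,12,13,14,15,24,25,26,27,28,29,30,31): 1⊕1⊕0⊕0⊕0⊕0⊕0⊕0⊕1⊕0⊕1⊕0⊕0⊕1⊕0⊕1 = 0
s16 (pos 16,17,18,19,20,21,22,23,24,25,26,27,28,29,30,31): 0⊕0⊕0⊕1⊕1⊕1⊕1⊕0⊕1⊕0⊕1⊕0⊕0⊕1⊕0⊕1 = 0
Syndrome s16…s1 = 00000 → no error.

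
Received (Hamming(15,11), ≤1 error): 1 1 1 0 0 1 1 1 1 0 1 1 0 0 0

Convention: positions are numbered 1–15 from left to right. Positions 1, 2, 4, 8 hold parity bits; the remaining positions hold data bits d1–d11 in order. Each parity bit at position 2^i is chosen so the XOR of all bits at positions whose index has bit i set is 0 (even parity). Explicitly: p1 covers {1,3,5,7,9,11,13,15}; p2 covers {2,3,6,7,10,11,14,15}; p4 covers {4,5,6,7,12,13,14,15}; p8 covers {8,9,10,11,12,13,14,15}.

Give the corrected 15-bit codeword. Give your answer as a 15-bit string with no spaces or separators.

s1 (pos 1,3,5,7,9,11,13,15): 1⊕1⊕0⊕1⊕1⊕1⊕0⊕0 = 1
s2 (pos 2,3,6,7,10,11,14,15): 1⊕1⊕1⊕1⊕0⊕1⊕0⊕0 = 1
s4 (pos 4,5,6,7,12,13,14,15): 0⊕0⊕1⊕1⊕1⊕0⊕0⊕0 = 1
s8 (pos 8,9,10,11,12,13,14,15): 1⊕1⊕0⊕1⊕1⊕0⊕0⊕0 = 0
Syndrome s8…s1 = 0111 → error at position 7.
Flip position 7: 111001111011000 → 111001011011000

111001011011000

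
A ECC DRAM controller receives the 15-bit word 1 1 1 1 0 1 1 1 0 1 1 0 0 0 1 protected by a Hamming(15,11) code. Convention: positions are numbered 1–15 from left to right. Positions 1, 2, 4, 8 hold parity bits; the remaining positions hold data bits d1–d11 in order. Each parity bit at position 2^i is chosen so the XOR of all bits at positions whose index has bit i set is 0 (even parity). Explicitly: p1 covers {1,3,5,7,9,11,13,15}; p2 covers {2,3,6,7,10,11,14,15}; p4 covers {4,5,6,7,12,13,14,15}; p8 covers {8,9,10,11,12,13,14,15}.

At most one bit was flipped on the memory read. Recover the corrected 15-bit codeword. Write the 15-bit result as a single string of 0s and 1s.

110101110110001

s1 (pos 1,3,5,7,9,11,13,15): 1⊕1⊕0⊕1⊕0⊕1⊕0⊕1 = 1
s2 (pos 2,3,6,7,10,11,14,15): 1⊕1⊕1⊕1⊕1⊕1⊕0⊕1 = 1
s4 (pos 4,5,6,7,12,13,14,15): 1⊕0⊕1⊕1⊕0⊕0⊕0⊕1 = 0
s8 (pos 8,9,10,11,12,13,14,15): 1⊕0⊕1⊕1⊕0⊕0⊕0⊕1 = 0
Syndrome s8…s1 = 0011 → error at position 3.
Flip position 3: 111101110110001 → 110101110110001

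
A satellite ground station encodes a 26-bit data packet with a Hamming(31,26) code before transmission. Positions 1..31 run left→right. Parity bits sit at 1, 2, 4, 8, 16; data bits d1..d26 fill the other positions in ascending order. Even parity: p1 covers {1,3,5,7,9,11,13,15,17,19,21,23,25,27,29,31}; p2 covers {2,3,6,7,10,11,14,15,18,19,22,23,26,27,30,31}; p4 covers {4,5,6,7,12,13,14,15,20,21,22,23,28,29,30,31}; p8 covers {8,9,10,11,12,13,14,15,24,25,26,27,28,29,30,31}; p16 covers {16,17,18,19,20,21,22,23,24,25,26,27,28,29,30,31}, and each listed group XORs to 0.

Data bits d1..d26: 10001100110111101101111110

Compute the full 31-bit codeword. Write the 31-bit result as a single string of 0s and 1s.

1010000011001100111101101111110

Place data at non-parity positions: p1 p2 1 p4 0 0 0 p8 1 1 0 0 1 1 0 p16 1 1 1 1 0 1 1 0 1 1 1 1 1 1 0
p1 (pos 1,3,5,7,9,11,13,15,17,19,21,23,25,27,29,31): XOR of data positions = 1⊕0⊕0⊕1⊕0⊕1⊕0⊕1⊕1⊕0⊕1⊕1⊕1⊕1⊕0 = 1
p2 (pos 2,3,6,7,10,11,14,15,18,19,22,23,26,27,30,31): XOR of data positions = 1⊕0⊕0⊕1⊕0⊕1⊕0⊕1⊕1⊕1⊕1⊕1⊕1⊕1⊕0 = 0
p4 (pos 4,5,6,7,12,13,14,15,20,21,22,23,28,29,30,31): XOR of data positions = 0⊕0⊕0⊕0⊕1⊕1⊕0⊕1⊕0⊕1⊕1⊕1⊕1⊕1⊕0 = 0
p8 (pos 8,9,10,11,12,13,14,15,24,25,26,27,28,29,30,31): XOR of data positions = 1⊕1⊕0⊕0⊕1⊕1⊕0⊕0⊕1⊕1⊕1⊕1⊕1⊕1⊕0 = 0
p16 (pos 16,17,18,19,20,21,22,23,24,25,26,27,28,29,30,31): XOR of data positions = 1⊕1⊕1⊕1⊕0⊕1⊕1⊕0⊕1⊕1⊕1⊕1⊕1⊕1⊕0 = 0
Codeword: 1010000011001100111101101111110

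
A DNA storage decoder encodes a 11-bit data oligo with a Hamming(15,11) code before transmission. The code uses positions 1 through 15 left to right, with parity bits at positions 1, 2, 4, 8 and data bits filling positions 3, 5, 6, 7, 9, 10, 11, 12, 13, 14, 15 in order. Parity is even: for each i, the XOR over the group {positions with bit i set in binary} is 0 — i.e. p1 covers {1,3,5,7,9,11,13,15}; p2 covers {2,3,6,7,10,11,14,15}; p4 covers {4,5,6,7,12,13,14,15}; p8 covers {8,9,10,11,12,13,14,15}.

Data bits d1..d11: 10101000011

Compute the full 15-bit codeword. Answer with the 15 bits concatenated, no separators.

101101011000011

Place data at non-parity positions: p1 p2 1 p4 0 1 0 p8 1 0 0 0 0 1 1
p1 (pos 1,3,5,7,9,11,13,15): XOR of data positions = 1⊕0⊕0⊕1⊕0⊕0⊕1 = 1
p2 (pos 2,3,6,7,10,11,14,15): XOR of data positions = 1⊕1⊕0⊕0⊕0⊕1⊕1 = 0
p4 (pos 4,5,6,7,12,13,14,15): XOR of data positions = 0⊕1⊕0⊕0⊕0⊕1⊕1 = 1
p8 (pos 8,9,10,11,12,13,14,15): XOR of data positions = 1⊕0⊕0⊕0⊕0⊕1⊕1 = 1
Codeword: 101101011000011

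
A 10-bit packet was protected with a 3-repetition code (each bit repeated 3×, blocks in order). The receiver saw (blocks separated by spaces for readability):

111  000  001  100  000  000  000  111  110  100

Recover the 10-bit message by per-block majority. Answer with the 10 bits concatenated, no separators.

Block 1 (111): 3 ones → 1
Block 2 (000): 0 ones → 0
Block 3 (001): 1 one → 0
Block 4 (100): 1 one → 0
Block 5 (000): 0 ones → 0
Block 6 (000): 0 ones → 0
Block 7 (000): 0 ones → 0
Block 8 (111): 3 ones → 1
Block 9 (110): 2 ones → 1
Block 10 (100): 1 one → 0

1000000110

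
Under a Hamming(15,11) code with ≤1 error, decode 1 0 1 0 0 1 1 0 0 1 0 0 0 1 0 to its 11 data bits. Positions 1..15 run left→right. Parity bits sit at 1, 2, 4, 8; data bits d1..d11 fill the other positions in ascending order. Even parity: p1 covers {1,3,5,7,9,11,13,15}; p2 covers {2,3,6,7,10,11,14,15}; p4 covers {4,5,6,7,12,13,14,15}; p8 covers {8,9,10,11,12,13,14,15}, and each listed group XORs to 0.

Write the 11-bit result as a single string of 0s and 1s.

10100100010

s1 (pos 1,3,5,7,9,11,13,15): 1⊕1⊕0⊕1⊕0⊕0⊕0⊕0 = 1
s2 (pos 2,3,6,7,10,11,14,15): 0⊕1⊕1⊕1⊕1⊕0⊕1⊕0 = 1
s4 (pos 4,5,6,7,12,13,14,15): 0⊕0⊕1⊕1⊕0⊕0⊕1⊕0 = 1
s8 (pos 8,9,10,11,12,13,14,15): 0⊕0⊕1⊕0⊕0⊕0⊕1⊕0 = 0
Syndrome s8…s1 = 0111 → error at position 7.
Flip position 7: 101001100100010 → 101001000100010
Read data bits from positions 3,5,6,7,9,10,11,12,13,14,15: 10100100010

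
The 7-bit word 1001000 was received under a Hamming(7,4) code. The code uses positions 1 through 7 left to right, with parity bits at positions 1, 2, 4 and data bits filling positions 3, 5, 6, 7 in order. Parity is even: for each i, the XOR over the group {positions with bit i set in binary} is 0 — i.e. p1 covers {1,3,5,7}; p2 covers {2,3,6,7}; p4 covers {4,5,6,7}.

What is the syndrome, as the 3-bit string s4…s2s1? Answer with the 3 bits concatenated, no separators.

s1 (pos 1,3,5,7): 1⊕0⊕0⊕0 = 1
s2 (pos 2,3,6,7): 0⊕0⊕0⊕0 = 0
s4 (pos 4,5,6,7): 1⊕0⊕0⊕0 = 1
Syndrome s4…s1 = 101 → error at position 5.

101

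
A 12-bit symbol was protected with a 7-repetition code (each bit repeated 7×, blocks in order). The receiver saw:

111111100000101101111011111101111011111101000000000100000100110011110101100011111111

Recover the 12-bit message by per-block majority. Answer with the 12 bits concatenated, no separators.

101111000101

Block 1 (1111111): 7 ones → 1
Block 2 (0000010): 1 one → 0
Block 3 (1101111): 6 ones → 1
Block 4 (0111111): 6 ones → 1
Block 5 (0111101): 5 ones → 1
Block 6 (1111101): 6 ones → 1
Block 7 (0000000): 0 ones → 0
Block 8 (0010000): 1 one → 0
Block 9 (0100110): 3 ones → 0
Block 10 (0111101): 5 ones → 1
Block 11 (0110001): 3 ones → 0
Block 12 (1111111): 7 ones → 1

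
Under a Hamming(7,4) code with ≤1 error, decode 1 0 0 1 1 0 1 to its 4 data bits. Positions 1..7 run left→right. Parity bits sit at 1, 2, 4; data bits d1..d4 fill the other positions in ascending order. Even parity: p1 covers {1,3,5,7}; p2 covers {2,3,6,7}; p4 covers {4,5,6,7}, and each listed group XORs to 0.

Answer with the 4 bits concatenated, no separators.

0100

s1 (pos 1,3,5,7): 1⊕0⊕1⊕1 = 1
s2 (pos 2,3,6,7): 0⊕0⊕0⊕1 = 1
s4 (pos 4,5,6,7): 1⊕1⊕0⊕1 = 1
Syndrome s4…s1 = 111 → error at position 7.
Flip position 7: 1001101 → 1001100
Read data bits from positions 3,5,6,7: 0100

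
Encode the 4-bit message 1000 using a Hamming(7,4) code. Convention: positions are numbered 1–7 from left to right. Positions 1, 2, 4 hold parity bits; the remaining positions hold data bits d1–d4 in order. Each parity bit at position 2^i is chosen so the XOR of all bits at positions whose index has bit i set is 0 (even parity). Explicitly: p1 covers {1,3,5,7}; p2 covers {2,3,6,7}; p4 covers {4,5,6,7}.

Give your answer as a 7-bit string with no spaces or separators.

1110000

Place data at non-parity positions: p1 p2 1 p4 0 0 0
p1 (pos 1,3,5,7): XOR of data positions = 1⊕0⊕0 = 1
p2 (pos 2,3,6,7): XOR of data positions = 1⊕0⊕0 = 1
p4 (pos 4,5,6,7): XOR of data positions = 0⊕0⊕0 = 0
Codeword: 1110000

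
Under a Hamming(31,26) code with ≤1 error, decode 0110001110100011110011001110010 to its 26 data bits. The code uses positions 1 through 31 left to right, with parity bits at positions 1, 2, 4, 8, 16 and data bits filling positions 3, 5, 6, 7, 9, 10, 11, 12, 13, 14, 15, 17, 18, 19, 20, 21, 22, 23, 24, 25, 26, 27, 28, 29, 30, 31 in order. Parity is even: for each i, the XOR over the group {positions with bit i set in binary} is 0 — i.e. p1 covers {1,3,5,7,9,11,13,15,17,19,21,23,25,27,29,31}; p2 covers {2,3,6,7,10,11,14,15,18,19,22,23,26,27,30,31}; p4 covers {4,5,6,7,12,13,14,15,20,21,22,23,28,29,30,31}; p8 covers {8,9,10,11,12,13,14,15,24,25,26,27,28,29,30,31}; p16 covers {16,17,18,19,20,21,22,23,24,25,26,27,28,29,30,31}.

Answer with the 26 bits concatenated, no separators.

s1 (pos 1,3,5,7,9,11,13,15,17,19,21,23,25,27,29,31): 0⊕1⊕0⊕1⊕1⊕1⊕0⊕1⊕1⊕0⊕1⊕0⊕1⊕1⊕0⊕0 = 1
s2 (pos 2,3,6,7,10,11,14,15,18,19,22,23,26,27,30,31): 1⊕1⊕0⊕1⊕0⊕1⊕0⊕1⊕1⊕0⊕1⊕0⊕1⊕1⊕1⊕0 = 0
s4 (pos 4,5,6,7,12,13,14,15,20,21,22,23,28,29,30,31): 0⊕0⊕0⊕1⊕0⊕0⊕0⊕1⊕0⊕1⊕1⊕0⊕0⊕0⊕1⊕0 = 1
s8 (pos 8,9,10,11,12,13,14,15,24,25,26,27,28,29,30,31): 1⊕1⊕0⊕1⊕0⊕0⊕0⊕1⊕0⊕1⊕1⊕1⊕0⊕0⊕1⊕0 = 0
s16 (pos 16,17,18,19,20,21,22,23,24,25,26,27,28,29,30,31): 1⊕1⊕1⊕0⊕0⊕1⊕1⊕0⊕0⊕1⊕1⊕1⊕0⊕0⊕1⊕0 = 1
Syndrome s16…s1 = 10101 → error at position 21.
Flip position 21: 0110001110100011110011001110010 → 0110001110100011110001001110010
Read data bits from positions 3,5,6,7,9,10,11,12,13,14,15,17,18,19,20,21,22,23,24,25,26,27,28,29,30,31: 10011010001110001001110010

10011010001110001001110010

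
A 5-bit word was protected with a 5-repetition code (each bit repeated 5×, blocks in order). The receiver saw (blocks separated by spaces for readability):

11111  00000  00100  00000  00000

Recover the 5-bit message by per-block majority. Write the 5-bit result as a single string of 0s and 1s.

10000

Block 1 (11111): 5 ones → 1
Block 2 (00000): 0 ones → 0
Block 3 (00100): 1 one → 0
Block 4 (00000): 0 ones → 0
Block 5 (00000): 0 ones → 0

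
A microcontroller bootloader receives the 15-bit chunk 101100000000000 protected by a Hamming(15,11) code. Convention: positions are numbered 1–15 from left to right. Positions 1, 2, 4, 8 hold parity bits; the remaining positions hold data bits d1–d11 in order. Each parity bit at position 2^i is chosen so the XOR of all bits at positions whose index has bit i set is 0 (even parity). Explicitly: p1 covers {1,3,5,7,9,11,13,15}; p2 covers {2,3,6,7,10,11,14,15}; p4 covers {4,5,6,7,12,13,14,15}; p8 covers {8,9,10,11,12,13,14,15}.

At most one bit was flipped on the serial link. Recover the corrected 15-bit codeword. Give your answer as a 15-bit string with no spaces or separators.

s1 (pos 1,3,5,7,9,11,13,15): 1⊕1⊕0⊕0⊕0⊕0⊕0⊕0 = 0
s2 (pos 2,3,6,7,10,11,14,15): 0⊕1⊕0⊕0⊕0⊕0⊕0⊕0 = 1
s4 (pos 4,5,6,7,12,13,14,15): 1⊕0⊕0⊕0⊕0⊕0⊕0⊕0 = 1
s8 (pos 8,9,10,11,12,13,14,15): 0⊕0⊕0⊕0⊕0⊕0⊕0⊕0 = 0
Syndrome s8…s1 = 0110 → error at position 6.
Flip position 6: 101100000000000 → 101101000000000

101101000000000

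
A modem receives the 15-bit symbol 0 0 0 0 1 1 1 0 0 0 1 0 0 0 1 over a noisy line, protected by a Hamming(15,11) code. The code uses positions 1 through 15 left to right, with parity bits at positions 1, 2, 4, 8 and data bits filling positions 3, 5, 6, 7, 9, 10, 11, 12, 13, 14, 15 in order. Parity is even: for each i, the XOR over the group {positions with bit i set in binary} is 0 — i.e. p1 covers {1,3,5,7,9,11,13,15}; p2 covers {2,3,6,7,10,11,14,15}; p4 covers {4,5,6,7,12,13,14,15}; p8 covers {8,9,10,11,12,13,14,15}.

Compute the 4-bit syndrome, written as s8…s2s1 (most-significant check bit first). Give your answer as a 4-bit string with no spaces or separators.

0000

s1 (pos 1,3,5,7,9,11,13,15): 0⊕0⊕1⊕1⊕0⊕1⊕0⊕1 = 0
s2 (pos 2,3,6,7,10,11,14,15): 0⊕0⊕1⊕1⊕0⊕1⊕0⊕1 = 0
s4 (pos 4,5,6,7,12,13,14,15): 0⊕1⊕1⊕1⊕0⊕0⊕0⊕1 = 0
s8 (pos 8,9,10,11,12,13,14,15): 0⊕0⊕0⊕1⊕0⊕0⊕0⊕1 = 0
Syndrome s8…s1 = 0000 → no error.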